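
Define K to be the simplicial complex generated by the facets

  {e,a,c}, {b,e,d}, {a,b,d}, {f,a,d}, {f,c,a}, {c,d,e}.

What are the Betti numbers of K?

Fix the vertex order a < b < c < d < e < f and write every simplex with vertices in increasing order. Then dim K = 2 and the simplices of K are:

  0-simplices (6): a, b, c, d, e, f
  1-simplices (12): ab, ac, ad, ae, af, bd, be, cd, ce, cf, de, df
  2-simplices (6): abd, ace, acf, adf, bde, cde

Hence C_0 ≅ Z^6, C_1 ≅ Z^12, C_2 ≅ Z^6.

Boundary ∂_1: C_1 → C_0 is given by ∂[p,q] = [q] − [p]. For instance
  ∂be = e − b.
As a 6×12 matrix over Z this has rank 5, with invariant factors (1,1,1,1,1).

Boundary ∂_2: C_2 → C_1 sends each 2-simplex [p,q,r] to [q,r] − [p,r] + [p,q]. For instance
  ∂bde = de − be + bd,
  ∂adf = df − af + ad.
As a 12×6 matrix over Z this has rank 6, with invariant factors (1,1,1,1,1,1).

From H_k ≅ ker(∂_k) / im(∂_{k+1}) we obtain:

  H_0: rank C_0 − rank ∂_1 = 6 − 5 = 1, and the invariant factors of ∂_1 are all 1, so H_0 ≅ Z.
  H_1: rank ker ∂_1 − rank ∂_2 = (12 − 5) − 6 = 1, and the invariant factors of ∂_2 are all 1, so H_1 ≅ Z.
  H_2: rank ker ∂_2 − rank ∂_3 = (6 − 6) − 0 = 0, and there is no ∂_3, so H_2 ≅ 0.

As a check, the Euler characteristic is 6 − 12 + 6 = 0, which agrees with 1 − 1 + 0 = 0.
(K is a triangulation of the cylinder S^1 x I.)

Hence the Betti numbers are b_0 = 1, b_1 = 1, b_2 = 0.

b_0 = 1, b_1 = 1, b_2 = 0.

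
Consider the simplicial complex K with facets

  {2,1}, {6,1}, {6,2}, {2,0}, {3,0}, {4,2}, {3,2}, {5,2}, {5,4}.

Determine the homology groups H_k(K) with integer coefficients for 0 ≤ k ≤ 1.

H_0 ≅ Z,  H_1 ≅ Z^3.

K has 7 vertices, 9 edges.
rank ∂_0 = 0, rank ∂_1 = 6 ⇒ b_0 = 7 − 0 − 6 = 1; all invariant factors of ∂_1 are 1 so no torsion. So H_0 = Z.
rank ∂_1 = 6, rank ∂_2 = 0 ⇒ b_1 = 9 − 6 − 0 = 3. So H_1 = Z^3.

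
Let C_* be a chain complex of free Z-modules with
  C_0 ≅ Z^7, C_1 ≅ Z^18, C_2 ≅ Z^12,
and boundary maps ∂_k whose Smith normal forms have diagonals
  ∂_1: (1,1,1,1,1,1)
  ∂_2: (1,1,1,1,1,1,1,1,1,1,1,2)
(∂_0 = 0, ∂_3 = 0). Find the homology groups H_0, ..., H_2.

H_0: b_0 = 7 − 0 − 6 = 1; torsion from ∂_1 factors > 1: none. So H_0 = Z.
H_1: b_1 = 18 − 6 − 12 = 0; torsion from ∂_2 factors > 1: [2]. So H_1 = Z/2Z.
H_2: b_2 = 12 − 12 − 0 = 0; torsion from ∂_3 factors > 1: none. So H_2 = 0.

H_0 = Z,  H_1 = Z/2Z,  H_2 = 0.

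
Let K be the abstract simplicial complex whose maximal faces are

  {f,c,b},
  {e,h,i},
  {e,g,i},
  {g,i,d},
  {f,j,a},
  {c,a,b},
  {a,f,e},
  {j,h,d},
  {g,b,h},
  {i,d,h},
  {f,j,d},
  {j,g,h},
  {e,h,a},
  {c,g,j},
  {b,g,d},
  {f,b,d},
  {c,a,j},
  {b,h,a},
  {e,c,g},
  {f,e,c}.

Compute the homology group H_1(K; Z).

H_1 = Z ⊕ Z/2Z.

We work with the vertex ordering a < b < c < d < e < f < g < h < i < j. The simplices of K, each written with vertices in increasing order, are:

  0-simplices (10): a, b, c, d, e, f, g, h, i, j
  1-simplices (30): ab, ac, ae, af, ah, aj, bc, bd, bf, bg, bh, ce, cf, cg, cj, df, dg, dh, di, dj, ef, eg, eh, ei, fj, gh, gi, gj, hi, hj
  2-simplices (20): abc, abh, acj, aef, aeh, afj, bcf, bdf, bdg, bgh, cef, ceg, cgj, dfj, dgi, dhi, dhj, egi, ehi, ghj

giving chain groups C_0 ≅ Z^10, C_1 ≅ Z^30, C_2 ≅ Z^20.

The boundary map ∂_1: C_1 → C_0 sends each edge [p,q] (with p < q) to q − p. For instance
  ∂bg = g − b.
The resulting 10×30 matrix has rank 9, and its Smith normal form has invariant factors (1,1,1,1,1,1,1,1,1).

∂_2: C_2 → C_1 maps a triangle to the signed sum of its edges. For instance
  ∂egi = gi − ei + eg,
  ∂dhi = hi − di + dh.
The resulting 30×20 matrix has rank 20, and its Smith normal form has invariant factors (1,1,1,1,1,1,1,1,1,1,1,1,1,1,1,1,1,1,1,2).

Computing H_k = (kernel of ∂_k) / (image of ∂_{k+1}):

  H_1: rank ker ∂_1 − rank ∂_2 = (30 − 9) − 20 = 1, and ∂_2 has invariant factor 2 > 1, so H_1 = Z ⊕ Z/2Z.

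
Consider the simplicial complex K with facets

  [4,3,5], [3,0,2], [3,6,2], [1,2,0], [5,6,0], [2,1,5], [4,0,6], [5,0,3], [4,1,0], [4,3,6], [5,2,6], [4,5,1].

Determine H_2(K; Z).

Fix the vertex order 0 < 1 < 2 < 3 < 4 < 5 < 6 and write every simplex with vertices in increasing order. Then dim K = 2 and the simplices of K are:

  0-simplices (7): [0], [1], [2], [3], [4], [5], [6]
  1-simplices (18): [0,1], [0,2], [0,3], [0,4], [0,5], [0,6], [1,2], [1,4], [1,5], [2,3], [2,5], [2,6], [3,4], [3,5], [3,6], [4,5], [4,6], [5,6]
  2-simplices (12): [0,1,2], [0,1,4], [0,2,3], [0,3,5], [0,4,6], [0,5,6], [1,2,5], [1,4,5], [2,3,6], [2,5,6], [3,4,5], [3,4,6]

giving chain groups C_0 ≅ Z^7, C_1 ≅ Z^18, C_2 ≅ Z^12.

Boundary ∂_1: C_1 → C_0 maps an edge to its endpoints' difference, ∂[p,q] = q − p.
This gives a 7×18 integer matrix of rank 6; reducing to Smith normal form yields diagonal entries (1,1,1,1,1,1).

Boundary ∂_2: C_2 → C_1 acts by ∂[p,q,r] = [q,r] − [p,r] + [p,q]. For instance
  ∂[0,2,3] = [2,3] − [0,3] + [0,2],
  ∂[3,4,6] = [4,6] − [3,6] + [3,4].
The 18×12 boundary matrix has rank 12 and Smith normal form diag(1,1,1,1,1,1,1,1,1,1,1,2).

Now H_k = ker ∂_k / im ∂_{k+1}, so:

  H_2: rank ker ∂_2 − rank ∂_3 = (12 − 12) − 0 = 0, and there is no ∂_3, so H_2 ≅ 0.

H_2 = 0.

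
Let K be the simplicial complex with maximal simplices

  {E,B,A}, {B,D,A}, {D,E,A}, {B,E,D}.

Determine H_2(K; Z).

H_2 = Z.

Order the vertices as A < B < D < E. Listing each simplex with vertices in this order, K has dimension 2 with simplices:

  0-simplices (4): A, B, D, E
  1-simplices (6): AB, AD, AE, BD, BE, DE
  2-simplices (4): ABD, ABE, ADE, BDE

Hence C_0 ≅ Z^4, C_1 ≅ Z^6, C_2 ≅ Z^4.

∂_1: C_1 → C_0 sends each edge [p,q] (with p < q) to q − p.
The resulting 4×6 matrix has rank 3, and its Smith normal form has invariant factors (1,1,1).

∂_2: C_2 → C_1 sends each 2-simplex [p,q,r] to [q,r] − [p,r] + [p,q]. For instance
  ∂ABD = BD − AD + AB,
  ∂ADE = DE − AE + AD.
This gives a 6×4 integer matrix of rank 3; reducing to Smith normal form yields diagonal entries (1,1,1).

From H_k ≅ ker(∂_k) / im(∂_{k+1}) we obtain:

  H_2: rank ker ∂_2 − rank ∂_3 = (4 − 3) − 0 = 1, and there is no ∂_3, so H_2 = Z.

(K is a triangulation of the 2-sphere S^2.)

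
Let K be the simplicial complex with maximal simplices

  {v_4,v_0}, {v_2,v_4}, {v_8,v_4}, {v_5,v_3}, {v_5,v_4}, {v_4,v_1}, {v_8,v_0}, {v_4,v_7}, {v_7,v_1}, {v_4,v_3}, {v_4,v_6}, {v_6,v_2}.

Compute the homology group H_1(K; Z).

H_1 = Z^4.

Take the total order v_0 < v_1 < v_2 < v_3 < v_4 < v_5 < v_6 < v_7 < v_8 on the vertex set. Then K (dimension 1) consists of the simplices:

  0-simplices (9): [v_0], [v_1], [v_2], [v_3], [v_4], [v_5], [v_6], [v_7], [v_8]
  1-simplices (12): [v_0,v_4], [v_0,v_8], [v_1,v_4], [v_1,v_7], [v_2,v_4], [v_2,v_6], [v_3,v_4], [v_3,v_5], [v_4,v_5], [v_4,v_6], [v_4,v_7], [v_4,v_8]

giving chain groups C_0 ≅ Z^9, C_1 ≅ Z^12.

∂_1: C_1 → C_0 maps an edge to its endpoints' difference, ∂[p,q] = q − p.
The resulting 9×12 matrix has rank 8, and its Smith normal form has invariant factors (1,1,1,1,1,1,1,1).

Now H_k = ker ∂_k / im ∂_{k+1}, so:

  H_1: rank ker ∂_1 − rank ∂_2 = (12 − 8) − 0 = 4, and there is no ∂_2, so H_1 ≅ Z^4.

(K is a triangulation of a wedge of 4 circles.)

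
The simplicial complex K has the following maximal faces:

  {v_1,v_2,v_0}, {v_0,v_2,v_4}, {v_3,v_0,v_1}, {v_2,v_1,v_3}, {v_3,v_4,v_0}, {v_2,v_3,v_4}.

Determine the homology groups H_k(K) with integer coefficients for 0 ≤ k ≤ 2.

H_0 = Z,  H_1 = 0,  H_2 = Z.

We work with the vertex ordering v_0 < v_1 < v_2 < v_3 < v_4. The simplices of K, each written with vertices in increasing order, are:

  0-simplices (5): [v_0], [v_1], [v_2], [v_3], [v_4]
  1-simplices (9): [v_0,v_1], [v_0,v_2], [v_0,v_3], [v_0,v_4], [v_1,v_2], [v_1,v_3], [v_2,v_3], [v_2,v_4], [v_3,v_4]
  2-simplices (6): [v_0,v_1,v_2], [v_0,v_1,v_3], [v_0,v_2,v_4], [v_0,v_3,v_4], [v_1,v_2,v_3], [v_2,v_3,v_4]

so the chain groups are C_0 ≅ Z^5, C_1 ≅ Z^9, C_2 ≅ Z^6.

The boundary map ∂_1: C_1 → C_0 is given by ∂[p,q] = [q] − [p]. For instance
  ∂[v_1,v_3] = [v_3] − [v_1].
The resulting 5×9 matrix has rank 4, and its Smith normal form has invariant factors (1,1,1,1).

∂_2: C_2 → C_1 sends each 2-simplex [p,q,r] to [q,r] − [p,r] + [p,q]. For instance
  ∂[v_0,v_3,v_4] = [v_3,v_4] − [v_0,v_4] + [v_0,v_3],
  ∂[v_1,v_2,v_3] = [v_2,v_3] − [v_1,v_3] + [v_1,v_2].
The resulting 9×6 matrix has rank 5, and its Smith normal form has invariant factors (1,1,1,1,1).

Reading off H_k = ker ∂_k / im ∂_{k+1}:

  H_0: rank C_0 − rank ∂_1 = 5 − 4 = 1, and the invariant factors of ∂_1 are all 1, so H_0 = Z.
  H_1: rank ker ∂_1 − rank ∂_2 = (9 − 4) − 5 = 0, and the invariant factors of ∂_2 are all 1, so H_1 = 0.
  H_2: rank ker ∂_2 − rank ∂_3 = (6 − 5) − 0 = 1, and there is no ∂_3, so H_2 = Z.

As a check, the Euler characteristic is 5 − 9 + 6 = 2, which agrees with 1 − 0 + 1 = 2.
(K is a triangulation of the 2-sphere S^2.)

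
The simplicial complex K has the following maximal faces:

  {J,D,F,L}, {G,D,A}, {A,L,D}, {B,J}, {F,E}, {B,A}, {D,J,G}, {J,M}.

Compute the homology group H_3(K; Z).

H_3 ≅ 0.

Order the vertices as A < B < D < E < F < G < J < L < M. Listing each simplex with vertices in this order, K has dimension 3 with simplices:

  0-simplices (9): A, B, D, E, F, G, J, L, M
  1-simplices (15): AB, AD, AG, AL, BJ, DF, DG, DJ, DL, EF, FJ, FL, GJ, JL, JM
  2-simplices (7): ADG, ADL, DFJ, DFL, DGJ, DJL, FJL
  3-simplices (1): DFJL

so the chain groups are C_0 ≅ Z^9, C_1 ≅ Z^15, C_2 ≅ Z^7, C_3 ≅ Z^1.

Boundary ∂_1: C_1 → C_0 is given by ∂[p,q] = [q] − [p]. For instance
  ∂DF = F − D.
As a 9×15 matrix over Z this has rank 8, with invariant factors (1,1,1,1,1,1,1,1).

Boundary ∂_2: C_2 → C_1 sends each 2-simplex [p,q,r] to [q,r] − [p,r] + [p,q]. For instance
  ∂DJL = JL − DL + DJ,
  ∂DGJ = GJ − DJ + DG.
The resulting 15×7 matrix has rank 6, and its Smith normal form has invariant factors (1,1,1,1,1,1).

The boundary map ∂_3: C_3 → C_2 sends each 3-simplex σ to the alternating sum Σ_i (−1)^i (σ with its i-th vertex removed). For instance
  ∂DFJL = FJL − DJL + DFL − DFJ.
As a 7×1 matrix over Z this has rank 1, with invariant factors (1).

Now H_k = ker ∂_k / im ∂_{k+1}, so:

  H_3: rank ker ∂_3 − rank ∂_4 = (1 − 1) − 0 = 0, and there is no ∂_4, so H_3 = 0.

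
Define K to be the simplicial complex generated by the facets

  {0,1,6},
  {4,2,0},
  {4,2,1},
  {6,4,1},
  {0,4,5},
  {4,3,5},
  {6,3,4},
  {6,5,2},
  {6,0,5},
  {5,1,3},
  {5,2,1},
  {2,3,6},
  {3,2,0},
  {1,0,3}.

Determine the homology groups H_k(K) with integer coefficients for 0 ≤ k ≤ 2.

H_0 ≅ Z,  H_1 ≅ Z^2,  H_2 ≅ Z.

Order the vertices as 0 < 1 < 2 < 3 < 4 < 5 < 6. Listing each simplex with vertices in this order, K has dimension 2 with simplices:

  0-simplices (7): [0], [1], [2], [3], [4], [5], [6]
  1-simplices (21): [0,1], [0,2], [0,3], [0,4], [0,5], [0,6], [1,2], [1,3], [1,4], [1,5], [1,6], [2,3], [2,4], [2,5], [2,6], [3,4], [3,5], [3,6], [4,5], [4,6], [5,6]
  2-simplices (14): [0,1,3], [0,1,6], [0,2,3], [0,2,4], [0,4,5], [0,5,6], [1,2,4], [1,2,5], [1,3,5], [1,4,6], [2,3,6], [2,5,6], [3,4,5], [3,4,6]

Hence C_0 ≅ Z^7, C_1 ≅ Z^21, C_2 ≅ Z^14.

∂_1: C_1 → C_0 maps an edge to its endpoints' difference, ∂[p,q] = q − p.
This gives a 7×21 integer matrix of rank 6; reducing to Smith normal form yields diagonal entries (1,1,1,1,1,1).

The boundary map ∂_2: C_2 → C_1 maps a triangle to the signed sum of its edges. For instance
  ∂[0,2,4] = [2,4] − [0,4] + [0,2],
  ∂[1,2,5] = [2,5] − [1,5] + [1,2].
The 21×14 boundary matrix has rank 13 and Smith normal form diag(1,1,1,1,1,1,1,1,1,1,1,1,1).

Reading off H_k = ker ∂_k / im ∂_{k+1}:

  H_0: rank C_0 − rank ∂_1 = 7 − 6 = 1, and the invariant factors of ∂_1 are all 1, so H_0 ≅ Z.
  H_1: rank ker ∂_1 − rank ∂_2 = (21 − 6) − 13 = 2, and the invariant factors of ∂_2 are all 1, so H_1 ≅ Z^2.
  H_2: rank ker ∂_2 − rank ∂_3 = (14 − 13) − 0 = 1, and there is no ∂_3, so H_2 ≅ Z.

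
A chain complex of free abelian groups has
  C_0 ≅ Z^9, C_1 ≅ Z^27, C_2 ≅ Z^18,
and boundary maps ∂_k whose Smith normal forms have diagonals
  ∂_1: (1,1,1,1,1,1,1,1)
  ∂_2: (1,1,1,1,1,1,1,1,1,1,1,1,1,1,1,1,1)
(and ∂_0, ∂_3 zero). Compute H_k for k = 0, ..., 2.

H_0: b_0 = 9 − 0 − 8 = 1; torsion from ∂_1 factors > 1: none. So H_0 ≅ Z.
H_1: b_1 = 27 − 8 − 17 = 2; torsion from ∂_2 factors > 1: none. So H_1 ≅ Z^2.
H_2: b_2 = 18 − 17 − 0 = 1; torsion from ∂_3 factors > 1: none. So H_2 ≅ Z.

H_0 ≅ Z,  H_1 ≅ Z^2,  H_2 ≅ Z.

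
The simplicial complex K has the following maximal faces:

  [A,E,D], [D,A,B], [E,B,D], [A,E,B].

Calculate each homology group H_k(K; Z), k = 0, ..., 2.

H_0 = Z,  H_1 = 0,  H_2 = Z.

Order the vertices as A < B < D < E. Listing each simplex with vertices in this order, K has dimension 2 with simplices:

  0-simplices (4): A, B, D, E
  1-simplices (6): AB, AD, AE, BD, BE, DE
  2-simplices (4): ABD, ABE, ADE, BDE

Hence C_0 ≅ Z^4, C_1 ≅ Z^6, C_2 ≅ Z^4.

∂_1: C_1 → C_0 is given by ∂[p,q] = [q] − [p]. For instance
  ∂AB = B − A.
As a 4×6 matrix over Z this has rank 3, with invariant factors (1,1,1).

∂_2: C_2 → C_1 acts by ∂[p,q,r] = [q,r] − [p,r] + [p,q]. For instance
  ∂BDE = DE − BE + BD,
  ∂ADE = DE − AE + AD.
The 6×4 boundary matrix has rank 3 and Smith normal form diag(1,1,1).

From H_k ≅ ker(∂_k) / im(∂_{k+1}) we obtain:

  H_0: rank C_0 − rank ∂_1 = 4 − 3 = 1, and the invariant factors of ∂_1 are all 1, so H_0 = Z.
  H_1: rank ker ∂_1 − rank ∂_2 = (6 − 3) − 3 = 0, and the invariant factors of ∂_2 are all 1, so H_1 = 0.
  H_2: rank ker ∂_2 − rank ∂_3 = (4 − 3) − 0 = 1, and there is no ∂_3, so H_2 = Z.

As a check, the Euler characteristic is 4 − 6 + 4 = 2, which agrees with 1 − 0 + 1 = 2.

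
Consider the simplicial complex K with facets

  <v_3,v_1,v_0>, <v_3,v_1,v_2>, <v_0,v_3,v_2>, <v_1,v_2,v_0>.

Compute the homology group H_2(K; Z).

K has 4 vertices, 6 edges, 4 triangles.
rank ∂_2 = 3, rank ∂_3 = 0 ⇒ b_2 = 4 − 3 − 0 = 1. So H_2 = Z.

H_2 ≅ Z.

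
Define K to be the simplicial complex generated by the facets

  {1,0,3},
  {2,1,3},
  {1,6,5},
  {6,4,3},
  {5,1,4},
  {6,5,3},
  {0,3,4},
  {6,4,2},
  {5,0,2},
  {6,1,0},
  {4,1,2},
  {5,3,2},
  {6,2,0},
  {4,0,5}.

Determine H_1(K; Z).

K has 7 vertices, 21 edges, 14 triangles.
rank ∂_1 = 6, rank ∂_2 = 13 ⇒ b_1 = 21 − 6 − 13 = 2; all invariant factors of ∂_2 are 1 so no torsion. So H_1 ≅ Z^2.

H_1 = Z^2.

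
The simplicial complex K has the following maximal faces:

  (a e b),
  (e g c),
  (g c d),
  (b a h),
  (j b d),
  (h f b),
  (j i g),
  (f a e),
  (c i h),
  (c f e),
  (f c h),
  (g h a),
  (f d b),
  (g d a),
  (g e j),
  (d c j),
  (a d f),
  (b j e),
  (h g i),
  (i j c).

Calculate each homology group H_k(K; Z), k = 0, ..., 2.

H_0 = Z,  H_1 = Z ⊕ Z/2,  H_2 = 0.

Fix the vertex order a < b < c < d < e < f < g < h < i < j and write every simplex with vertices in increasing order. Then dim K = 2 and the simplices of K are:

  0-simplices (10): a, b, c, d, e, f, g, h, i, j
  1-simplices (30): ab, ad, ae, af, ag, ah, bd, be, bf, bh, bj, cd, ce, cf, cg, ch, ci, cj, df, dg, dj, ef, eg, ej, fh, gh, gi, gj, hi, ij
  2-simplices (20): abe, abh, adf, adg, aef, agh, bdf, bdj, bej, bfh, cdg, cdj, cef, ceg, cfh, chi, cij, egj, ghi, gij

giving chain groups C_0 ≅ Z^10, C_1 ≅ Z^30, C_2 ≅ Z^20.

The boundary map ∂_1: C_1 → C_0 sends each edge [p,q] (with p < q) to q − p.
This gives a 10×30 integer matrix of rank 9; reducing to Smith normal form yields diagonal entries (1,1,1,1,1,1,1,1,1).

The boundary map ∂_2: C_2 → C_1 sends each 2-simplex [p,q,r] to [q,r] − [p,r] + [p,q]. For instance
  ∂gij = ij − gj + gi,
  ∂cdg = dg − cg + cd.
The resulting 30×20 matrix has rank 20, and its Smith normal form has invariant factors (1,1,1,1,1,1,1,1,1,1,1,1,1,1,1,1,1,1,1,2).

From H_k ≅ ker(∂_k) / im(∂_{k+1}) we obtain:

  H_0: rank C_0 − rank ∂_1 = 10 − 9 = 1, and the invariant factors of ∂_1 are all 1, so H_0 = Z.
  H_1: rank ker ∂_1 − rank ∂_2 = (30 − 9) − 20 = 1, and ∂_2 has invariant factor 2 > 1, so H_1 = Z ⊕ Z/2.
  H_2: rank ker ∂_2 − rank ∂_3 = (20 − 20) − 0 = 0, and there is no ∂_3, so H_2 = 0.

As a check, the Euler characteristic is 10 − 30 + 20 = 0, which agrees with 1 − 1 + 0 = 0.
(K is a triangulation of the Klein bottle.)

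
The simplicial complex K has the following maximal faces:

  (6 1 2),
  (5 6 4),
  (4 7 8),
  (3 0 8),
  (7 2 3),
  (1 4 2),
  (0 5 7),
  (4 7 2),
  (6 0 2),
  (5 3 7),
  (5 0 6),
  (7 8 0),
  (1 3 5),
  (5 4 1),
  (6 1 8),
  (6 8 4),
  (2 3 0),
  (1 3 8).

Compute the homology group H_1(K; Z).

H_1 = Z ⊕ Z_2.

Take the total order 0 < 1 < 2 < 3 < 4 < 5 < 6 < 7 < 8 on the vertex set. Then K (dimension 2) consists of the simplices:

  0-simplices (9): [0], [1], [2], [3], [4], [5], [6], [7], [8]
  1-simplices (27): (27 of them)
  2-simplices (18): [0,2,3], [0,2,6], [0,3,8], [0,5,6], [0,5,7], [0,7,8], [1,2,4], [1,2,6], [1,3,5], [1,3,8], [1,4,5], [1,6,8], [2,3,7], [2,4,7], [3,5,7], [4,5,6], [4,6,8], [4,7,8]

giving chain groups C_0 ≅ Z^9, C_1 ≅ Z^27, C_2 ≅ Z^18.

The boundary map ∂_1: C_1 → C_0 sends each edge [p,q] (with p < q) to q − p.
The 9×27 boundary matrix has rank 8 and Smith normal form diag(1,1,1,1,1,1,1,1).

∂_2: C_2 → C_1 maps a triangle to the signed sum of its edges. For instance
  ∂[2,4,7] = [4,7] − [2,7] + [2,4],
  ∂[0,3,8] = [3,8] − [0,8] + [0,3].
The resulting 27×18 matrix has rank 18, and its Smith normal form has invariant factors (1,1,1,1,1,1,1,1,1,1,1,1,1,1,1,1,1,2).

From H_k ≅ ker(∂_k) / im(∂_{k+1}) we obtain:

  H_1: rank ker ∂_1 − rank ∂_2 = (27 − 8) − 18 = 1, and ∂_2 has invariant factor 2 > 1, so H_1 = Z ⊕ Z_2.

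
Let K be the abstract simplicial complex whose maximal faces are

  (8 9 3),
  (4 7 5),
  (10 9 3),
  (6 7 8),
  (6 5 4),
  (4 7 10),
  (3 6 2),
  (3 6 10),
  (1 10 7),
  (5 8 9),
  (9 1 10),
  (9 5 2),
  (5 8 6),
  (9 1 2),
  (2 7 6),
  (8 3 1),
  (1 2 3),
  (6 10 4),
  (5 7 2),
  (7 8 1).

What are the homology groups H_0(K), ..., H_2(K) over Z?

H_0 = Z,  H_1 = Z ⊕ Z/2,  H_2 = 0.

Order the vertices as 1 < 2 < 3 < 4 < 5 < 6 < 7 < 8 < 9 < 10. Listing each simplex with vertices in this order, K has dimension 2 with simplices:

  0-simplices (10): [1], [2], [3], [4], [5], [6], [7], [8], [9], [10]
  1-simplices (30): (30 of them)
  2-simplices (20): (20 of them)

giving chain groups C_0 ≅ Z^10, C_1 ≅ Z^30, C_2 ≅ Z^20.

Boundary ∂_1: C_1 → C_0 is given by ∂[p,q] = [q] − [p].
This gives a 10×30 integer matrix of rank 9; reducing to Smith normal form yields diagonal entries (1,1,1,1,1,1,1,1,1).

The boundary map ∂_2: C_2 → C_1 acts by ∂[p,q,r] = [q,r] − [p,r] + [p,q]. For instance
  ∂[5,6,8] = [6,8] − [5,8] + [5,6],
  ∂[4,7,10] = [7,10] − [4,10] + [4,7].
The resulting 30×20 matrix has rank 20, and its Smith normal form has invariant factors (1,1,1,1,1,1,1,1,1,1,1,1,1,1,1,1,1,1,1,2).

Reading off H_k = ker ∂_k / im ∂_{k+1}:

  H_0: rank C_0 − rank ∂_1 = 10 − 9 = 1, and the invariant factors of ∂_1 are all 1, so H_0 ≅ Z.
  H_1: rank ker ∂_1 − rank ∂_2 = (30 − 9) − 20 = 1, and ∂_2 has invariant factor 2 > 1, so H_1 ≅ Z ⊕ Z/2.
  H_2: rank ker ∂_2 − rank ∂_3 = (20 − 20) − 0 = 0, and there is no ∂_3, so H_2 ≅ 0.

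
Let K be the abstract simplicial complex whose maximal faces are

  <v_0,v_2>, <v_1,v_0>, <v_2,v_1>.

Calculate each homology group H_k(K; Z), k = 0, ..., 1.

Order the vertices as v_0 < v_1 < v_2. Listing each simplex with vertices in this order, K has dimension 1 with simplices:

  0-simplices (3): [v_0], [v_1], [v_2]
  1-simplices (3): [v_0,v_1], [v_0,v_2], [v_1,v_2]

giving chain groups C_0 ≅ Z^3, C_1 ≅ Z^3.

Boundary ∂_1: C_1 → C_0 sends each edge [p,q] (with p < q) to q − p. For instance
  ∂[v_1,v_2] = [v_2] − [v_1].
This gives a 3×3 integer matrix of rank 2; reducing to Smith normal form yields diagonal entries (1,1).

Computing H_k = (kernel of ∂_k) / (image of ∂_{k+1}):

  H_0: rank C_0 − rank ∂_1 = 3 − 2 = 1, and the invariant factors of ∂_1 are all 1, so H_0 = Z.
  H_1: rank ker ∂_1 − rank ∂_2 = (3 − 2) − 0 = 1, and there is no ∂_2, so H_1 = Z.

H_0 = Z,  H_1 = Z.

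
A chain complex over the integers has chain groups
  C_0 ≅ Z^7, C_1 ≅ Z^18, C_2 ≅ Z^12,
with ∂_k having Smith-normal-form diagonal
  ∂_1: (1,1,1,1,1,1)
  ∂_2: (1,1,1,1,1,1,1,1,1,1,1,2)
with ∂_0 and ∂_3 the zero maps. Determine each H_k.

H_0 = Z,  H_1 = Z/2,  H_2 = 0.

H_0: b_0 = 7 − 0 − 6 = 1; torsion from ∂_1 factors > 1: none. So H_0 = Z.
H_1: b_1 = 18 − 6 − 12 = 0; torsion from ∂_2 factors > 1: [2]. So H_1 = Z/2.
H_2: b_2 = 12 − 12 − 0 = 0; torsion from ∂_3 factors > 1: none. So H_2 = 0.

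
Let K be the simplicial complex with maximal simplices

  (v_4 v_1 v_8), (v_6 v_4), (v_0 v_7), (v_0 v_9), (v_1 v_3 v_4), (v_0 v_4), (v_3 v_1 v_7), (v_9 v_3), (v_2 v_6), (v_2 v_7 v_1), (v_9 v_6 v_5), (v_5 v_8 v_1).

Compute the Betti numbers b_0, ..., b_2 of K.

Take the total order v_0 < v_1 < v_2 < v_3 < v_4 < v_5 < v_6 < v_7 < v_8 < v_9 on the vertex set. Then K (dimension 2) consists of the simplices:

  0-simplices (10): [v_0], [v_1], [v_2], [v_3], [v_4], [v_5], [v_6], [v_7], [v_8], [v_9]
  1-simplices (20): (20 of them)
  2-simplices (6): [v_1,v_2,v_7], [v_1,v_3,v_4], [v_1,v_3,v_7], [v_1,v_4,v_8], [v_1,v_5,v_8], [v_5,v_6,v_9]

giving chain groups C_0 ≅ Z^10, C_1 ≅ Z^20, C_2 ≅ Z^6.

∂_1: C_1 → C_0 sends each edge [p,q] (with p < q) to q − p.
The resulting 10×20 matrix has rank 9, and its Smith normal form has invariant factors (1,1,1,1,1,1,1,1,1).

∂_2: C_2 → C_1 sends each 2-simplex [p,q,r] to [q,r] − [p,r] + [p,q]. For instance
  ∂[v_5,v_6,v_9] = [v_6,v_9] − [v_5,v_9] + [v_5,v_6],
  ∂[v_1,v_2,v_7] = [v_2,v_7] − [v_1,v_7] + [v_1,v_2].
As a 20×6 matrix over Z this has rank 6, with invariant factors (1,1,1,1,1,1).

Reading off H_k = ker ∂_k / im ∂_{k+1}:

  H_0: rank C_0 − rank ∂_1 = 10 − 9 = 1, and the invariant factors of ∂_1 are all 1, so H_0 = Z.
  H_1: rank ker ∂_1 − rank ∂_2 = (20 − 9) − 6 = 5, and the invariant factors of ∂_2 are all 1, so H_1 = Z^5.
  H_2: rank ker ∂_2 − rank ∂_3 = (6 − 6) − 0 = 0, and there is no ∂_3, so H_2 = 0.

As a check, the Euler characteristic is 10 − 20 + 6 = -4, which agrees with 1 − 5 + 0 = -4.

Hence the Betti numbers are b_0 = 1, b_1 = 5, b_2 = 0.

b_0 = 1, b_1 = 5, b_2 = 0.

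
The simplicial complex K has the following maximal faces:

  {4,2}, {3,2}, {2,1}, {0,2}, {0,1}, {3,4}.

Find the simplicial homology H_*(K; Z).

H_0 = Z,  H_1 = Z^2.

Order the vertices as 0 < 1 < 2 < 3 < 4. Listing each simplex with vertices in this order, K has dimension 1 with simplices:

  0-simplices (5): [0], [1], [2], [3], [4]
  1-simplices (6): [0,1], [0,2], [1,2], [2,3], [2,4], [3,4]

Hence C_0 ≅ Z^5, C_1 ≅ Z^6.

The boundary map ∂_1: C_1 → C_0 sends each edge [p,q] (with p < q) to q − p.
As a 5×6 matrix over Z this has rank 4, with invariant factors (1,1,1,1).

Now H_k = ker ∂_k / im ∂_{k+1}, so:

  H_0: rank C_0 − rank ∂_1 = 5 − 4 = 1, and the invariant factors of ∂_1 are all 1, so H_0 ≅ Z.
  H_1: rank ker ∂_1 − rank ∂_2 = (6 − 4) − 0 = 2, and there is no ∂_2, so H_1 ≅ Z^2.

As a check, the Euler characteristic is 5 − 6 = -1, which agrees with 1 − 2 = -1.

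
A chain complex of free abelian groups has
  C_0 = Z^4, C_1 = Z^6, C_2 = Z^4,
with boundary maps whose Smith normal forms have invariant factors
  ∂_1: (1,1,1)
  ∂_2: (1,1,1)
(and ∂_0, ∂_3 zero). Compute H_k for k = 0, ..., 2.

H_0: b_0 = 4 − 0 − 3 = 1; torsion from ∂_1 factors > 1: none. So H_0 = Z.
H_1: b_1 = 6 − 3 − 3 = 0; torsion from ∂_2 factors > 1: none. So H_1 = 0.
H_2: b_2 = 4 − 3 − 0 = 1; torsion from ∂_3 factors > 1: none. So H_2 = Z.

H_0 = Z,  H_1 = 0,  H_2 = Z.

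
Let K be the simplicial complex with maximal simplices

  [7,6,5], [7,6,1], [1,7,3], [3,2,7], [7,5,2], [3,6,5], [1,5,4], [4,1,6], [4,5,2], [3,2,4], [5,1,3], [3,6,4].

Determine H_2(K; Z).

Fix the vertex order 1 < 2 < 3 < 4 < 5 < 6 < 7 and write every simplex with vertices in increasing order. Then dim K = 2 and the simplices of K are:

  0-simplices (7): [1], [2], [3], [4], [5], [6], [7]
  1-simplices (18): [1,3], [1,4], [1,5], [1,6], [1,7], [2,3], [2,4], [2,5], [2,7], [3,4], [3,5], [3,6], [3,7], [4,5], [4,6], [5,6], [5,7], [6,7]
  2-simplices (12): [1,3,5], [1,3,7], [1,4,5], [1,4,6], [1,6,7], [2,3,4], [2,3,7], [2,4,5], [2,5,7], [3,4,6], [3,5,6], [5,6,7]

so the chain groups are C_0 ≅ Z^7, C_1 ≅ Z^18, C_2 ≅ Z^12.

The boundary map ∂_1: C_1 → C_0 is given by ∂[p,q] = [q] − [p]. For instance
  ∂[5,6] = [6] − [5].
The 7×18 boundary matrix has rank 6 and Smith normal form diag(1,1,1,1,1,1).

Boundary ∂_2: C_2 → C_1 acts by ∂[p,q,r] = [q,r] − [p,r] + [p,q]. For instance
  ∂[5,6,7] = [6,7] − [5,7] + [5,6],
  ∂[1,3,5] = [3,5] − [1,5] + [1,3].
As a 18×12 matrix over Z this has rank 12, with invariant factors (1,1,1,1,1,1,1,1,1,1,1,2).

Reading off H_k = ker ∂_k / im ∂_{k+1}:

  H_2: rank ker ∂_2 − rank ∂_3 = (12 − 12) − 0 = 0, and there is no ∂_3, so H_2 ≅ 0.

H_2 = 0.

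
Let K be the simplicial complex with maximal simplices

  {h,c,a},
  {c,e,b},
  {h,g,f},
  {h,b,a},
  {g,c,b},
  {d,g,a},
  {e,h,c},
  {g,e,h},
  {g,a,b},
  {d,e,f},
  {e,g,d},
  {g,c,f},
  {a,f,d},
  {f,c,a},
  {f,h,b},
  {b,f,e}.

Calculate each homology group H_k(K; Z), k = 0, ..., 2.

H_0 ≅ Z,  H_1 ≅ Z^2,  H_2 ≅ Z.

Fix the vertex order a < b < c < d < e < f < g < h and write every simplex with vertices in increasing order. Then dim K = 2 and the simplices of K are:

  0-simplices (8): a, b, c, d, e, f, g, h
  1-simplices (24): ab, ac, ad, af, ag, ah, bc, be, bf, bg, bh, ce, cf, cg, ch, de, df, dg, ef, eg, eh, fg, fh, gh
  2-simplices (16): abg, abh, acf, ach, adf, adg, bce, bcg, bef, bfh, ceh, cfg, def, deg, egh, fgh

so the chain groups are C_0 ≅ Z^8, C_1 ≅ Z^24, C_2 ≅ Z^16.

Boundary ∂_1: C_1 → C_0 sends each edge [p,q] (with p < q) to q − p. For instance
  ∂cg = g − c.
As a 8×24 matrix over Z this has rank 7, with invariant factors (1,1,1,1,1,1,1).

Boundary ∂_2: C_2 → C_1 sends each 2-simplex [p,q,r] to [q,r] − [p,r] + [p,q]. For instance
  ∂adf = df − af + ad,
  ∂abg = bg − ag + ab.
The 24×16 boundary matrix has rank 15 and Smith normal form diag(1,1,1,1,1,1,1,1,1,1,1,1,1,1,1).

From H_k ≅ ker(∂_k) / im(∂_{k+1}) we obtain:

  H_0: rank C_0 − rank ∂_1 = 8 − 7 = 1, and the invariant factors of ∂_1 are all 1, so H_0 ≅ Z.
  H_1: rank ker ∂_1 − rank ∂_2 = (24 − 7) − 15 = 2, and the invariant factors of ∂_2 are all 1, so H_1 ≅ Z^2.
  H_2: rank ker ∂_2 − rank ∂_3 = (16 − 15) − 0 = 1, and there is no ∂_3, so H_2 ≅ Z.

As a check, the Euler characteristic is 8 − 24 + 16 = 0, which agrees with 1 − 2 + 1 = 0.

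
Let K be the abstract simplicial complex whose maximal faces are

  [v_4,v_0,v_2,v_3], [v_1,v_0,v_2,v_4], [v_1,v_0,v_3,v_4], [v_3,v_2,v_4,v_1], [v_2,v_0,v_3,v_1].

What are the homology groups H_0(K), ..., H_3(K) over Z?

H_0 = Z,  H_1 = 0,  H_2 = 0,  H_3 = Z.

Order the vertices as v_0 < v_1 < v_2 < v_3 < v_4. Listing each simplex with vertices in this order, K has dimension 3 with simplices:

  0-simplices (5): [v_0], [v_1], [v_2], [v_3], [v_4]
  1-simplices (10): [v_0,v_1], [v_0,v_2], [v_0,v_3], [v_0,v_4], [v_1,v_2], [v_1,v_3], [v_1,v_4], [v_2,v_3], [v_2,v_4], [v_3,v_4]
  2-simplices (10): [v_0,v_1,v_2], [v_0,v_1,v_3], [v_0,v_1,v_4], [v_0,v_2,v_3], [v_0,v_2,v_4], [v_0,v_3,v_4], [v_1,v_2,v_3], [v_1,v_2,v_4], [v_1,v_3,v_4], [v_2,v_3,v_4]
  3-simplices (5): [v_0,v_1,v_2,v_3], [v_0,v_1,v_2,v_4], [v_0,v_1,v_3,v_4], [v_0,v_2,v_3,v_4], [v_1,v_2,v_3,v_4]

Hence C_0 ≅ Z^5, C_1 ≅ Z^10, C_2 ≅ Z^10, C_3 ≅ Z^5.

∂_1: C_1 → C_0 maps an edge to its endpoints' difference, ∂[p,q] = q − p. For instance
  ∂[v_3,v_4] = [v_4] − [v_3].
As a 5×10 matrix over Z this has rank 4, with invariant factors (1,1,1,1).

The boundary map ∂_2: C_2 → C_1 acts by ∂[p,q,r] = [q,r] − [p,r] + [p,q]. For instance
  ∂[v_1,v_2,v_4] = [v_2,v_4] − [v_1,v_4] + [v_1,v_2],
  ∂[v_1,v_3,v_4] = [v_3,v_4] − [v_1,v_4] + [v_1,v_3].
As a 10×10 matrix over Z this has rank 6, with invariant factors (1,1,1,1,1,1).

Boundary ∂_3: C_3 → C_2 sends each 3-simplex σ to the alternating sum Σ_i (−1)^i (σ with its i-th vertex removed). For instance
  ∂[v_0,v_2,v_3,v_4] = [v_2,v_3,v_4] − [v_0,v_3,v_4] + [v_0,v_2,v_4] − [v_0,v_2,v_3],
  ∂[v_0,v_1,v_3,v_4] = [v_1,v_3,v_4] − [v_0,v_3,v_4] + [v_0,v_1,v_4] − [v_0,v_1,v_3].
As a 10×5 matrix over Z this has rank 4, with invariant factors (1,1,1,1).

From H_k ≅ ker(∂_k) / im(∂_{k+1}) we obtain:

  H_0: rank C_0 − rank ∂_1 = 5 − 4 = 1, and the invariant factors of ∂_1 are all 1, so H_0 = Z.
  H_1: rank ker ∂_1 − rank ∂_2 = (10 − 4) − 6 = 0, and the invariant factors of ∂_2 are all 1, so H_1 = 0.
  H_2: rank ker ∂_2 − rank ∂_3 = (10 − 6) − 4 = 0, and the invariant factors of ∂_3 are all 1, so H_2 = 0.
  H_3: rank ker ∂_3 − rank ∂_4 = (5 − 4) − 0 = 1, and there is no ∂_4, so H_3 = Z.

(K is a triangulation of the 3-sphere S^3.)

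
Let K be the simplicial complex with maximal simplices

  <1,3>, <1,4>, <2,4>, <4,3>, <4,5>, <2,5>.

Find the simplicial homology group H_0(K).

H_0 = Z.

Order the vertices as 1 < 2 < 3 < 4 < 5. Listing each simplex with vertices in this order, K has dimension 1 with simplices:

  0-simplices (5): [1], [2], [3], [4], [5]
  1-simplices (6): [1,3], [1,4], [2,4], [2,5], [3,4], [4,5]

giving chain groups C_0 ≅ Z^5, C_1 ≅ Z^6.

Boundary ∂_1: C_1 → C_0 sends each edge [p,q] (with p < q) to q − p.
This gives a 5×6 integer matrix of rank 4; reducing to Smith normal form yields diagonal entries (1,1,1,1).

Reading off H_k = ker ∂_k / im ∂_{k+1}:

  H_0: rank C_0 − rank ∂_1 = 5 − 4 = 1, and the invariant factors of ∂_1 are all 1, so H_0 ≅ Z.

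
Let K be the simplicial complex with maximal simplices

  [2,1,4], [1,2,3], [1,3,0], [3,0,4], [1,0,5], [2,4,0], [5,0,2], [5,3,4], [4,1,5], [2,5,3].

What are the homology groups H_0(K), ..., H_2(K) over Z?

H_0 ≅ Z,  H_1 ≅ Z/2,  H_2 = 0.

Order the vertices as 0 < 1 < 2 < 3 < 4 < 5. Listing each simplex with vertices in this order, K has dimension 2 with simplices:

  0-simplices (6): [0], [1], [2], [3], [4], [5]
  1-simplices (15): [0,1], [0,2], [0,3], [0,4], [0,5], [1,2], [1,3], [1,4], [1,5], [2,3], [2,4], [2,5], [3,4], [3,5], [4,5]
  2-simplices (10): [0,1,3], [0,1,5], [0,2,4], [0,2,5], [0,3,4], [1,2,3], [1,2,4], [1,4,5], [2,3,5], [3,4,5]

Hence C_0 ≅ Z^6, C_1 ≅ Z^15, C_2 ≅ Z^10.

∂_1: C_1 → C_0 maps an edge to its endpoints' difference, ∂[p,q] = q − p.
As a 6×15 matrix over Z this has rank 5, with invariant factors (1,1,1,1,1).

The boundary map ∂_2: C_2 → C_1 sends each 2-simplex [p,q,r] to [q,r] − [p,r] + [p,q]. For instance
  ∂[3,4,5] = [4,5] − [3,5] + [3,4],
  ∂[0,1,3] = [1,3] − [0,3] + [0,1].
The resulting 15×10 matrix has rank 10, and its Smith normal form has invariant factors (1,1,1,1,1,1,1,1,1,2).

From H_k ≅ ker(∂_k) / im(∂_{k+1}) we obtain:

  H_0: rank C_0 − rank ∂_1 = 6 − 5 = 1, and the invariant factors of ∂_1 are all 1, so H_0 = Z.
  H_1: rank ker ∂_1 − rank ∂_2 = (15 − 5) − 10 = 0, and ∂_2 has invariant factor 2 > 1, so H_1 = Z/2.
  H_2: rank ker ∂_2 − rank ∂_3 = (10 − 10) − 0 = 0, and there is no ∂_3, so H_2 = 0.

As a check, the Euler characteristic is 6 − 15 + 10 = 1, which agrees with 1 − 0 + 0 = 1.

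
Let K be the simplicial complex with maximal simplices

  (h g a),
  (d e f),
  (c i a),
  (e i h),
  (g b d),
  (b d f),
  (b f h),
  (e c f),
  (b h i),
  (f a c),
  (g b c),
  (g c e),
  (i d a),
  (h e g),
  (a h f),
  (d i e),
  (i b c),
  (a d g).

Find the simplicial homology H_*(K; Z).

We work with the vertex ordering a < b < c < d < e < f < g < h < i. The simplices of K, each written with vertices in increasing order, are:

  0-simplices (9): a, b, c, d, e, f, g, h, i
  1-simplices (27): ac, ad, af, ag, ah, ai, bc, bd, bf, bg, bh, bi, ce, cf, cg, ci, de, df, dg, di, ef, eg, eh, ei, fh, gh, hi
  2-simplices (18): acf, aci, adg, adi, afh, agh, bcg, bci, bdf, bdg, bfh, bhi, cef, ceg, def, dei, egh, ehi

Hence C_0 ≅ Z^9, C_1 ≅ Z^27, C_2 ≅ Z^18.

∂_1: C_1 → C_0 is given by ∂[p,q] = [q] − [p].
The 9×27 boundary matrix has rank 8 and Smith normal form diag(1,1,1,1,1,1,1,1).

Boundary ∂_2: C_2 → C_1 acts by ∂[p,q,r] = [q,r] − [p,r] + [p,q]. For instance
  ∂adi = di − ai + ad,
  ∂bdf = df − bf + bd.
This gives a 27×18 integer matrix of rank 17; reducing to Smith normal form yields diagonal entries (1,1,1,1,1,1,1,1,1,1,1,1,1,1,1,1,1).

From H_k ≅ ker(∂_k) / im(∂_{k+1}) we obtain:

  H_0: rank C_0 − rank ∂_1 = 9 − 8 = 1, and the invariant factors of ∂_1 are all 1, so H_0 ≅ Z.
  H_1: rank ker ∂_1 − rank ∂_2 = (27 − 8) − 17 = 2, and the invariant factors of ∂_2 are all 1, so H_1 ≅ Z^2.
  H_2: rank ker ∂_2 − rank ∂_3 = (18 − 17) − 0 = 1, and there is no ∂_3, so H_2 ≅ Z.

As a check, the Euler characteristic is 9 − 27 + 18 = 0, which agrees with 1 − 2 + 1 = 0.

H_0 = Z,  H_1 = Z^2,  H_2 = Z.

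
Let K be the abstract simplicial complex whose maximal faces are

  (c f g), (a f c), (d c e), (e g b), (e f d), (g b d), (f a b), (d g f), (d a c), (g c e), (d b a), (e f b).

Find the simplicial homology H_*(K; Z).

H_0 = Z,  H_1 = Z/2,  H_2 = 0.

Take the total order a < b < c < d < e < f < g on the vertex set. Then K (dimension 2) consists of the simplices:

  0-simplices (7): a, b, c, d, e, f, g
  1-simplices (18): ab, ac, ad, af, bd, be, bf, bg, cd, ce, cf, cg, de, df, dg, ef, eg, fg
  2-simplices (12): abd, abf, acd, acf, bdg, bef, beg, cde, ceg, cfg, def, dfg

giving chain groups C_0 ≅ Z^7, C_1 ≅ Z^18, C_2 ≅ Z^12.

Boundary ∂_1: C_1 → C_0 sends each edge [p,q] (with p < q) to q − p. For instance
  ∂cf = f − c.
This gives a 7×18 integer matrix of rank 6; reducing to Smith normal form yields diagonal entries (1,1,1,1,1,1).

Boundary ∂_2: C_2 → C_1 maps a triangle to the signed sum of its edges. For instance
  ∂bdg = dg − bg + bd,
  ∂bef = ef − bf + be.
As a 18×12 matrix over Z this has rank 12, with invariant factors (1,1,1,1,1,1,1,1,1,1,1,2).

Now H_k = ker ∂_k / im ∂_{k+1}, so:

  H_0: rank C_0 − rank ∂_1 = 7 − 6 = 1, and the invariant factors of ∂_1 are all 1, so H_0 = Z.
  H_1: rank ker ∂_1 − rank ∂_2 = (18 − 6) − 12 = 0, and ∂_2 has invariant factor 2 > 1, so H_1 = Z/2.
  H_2: rank ker ∂_2 − rank ∂_3 = (12 − 12) − 0 = 0, and there is no ∂_3, so H_2 = 0.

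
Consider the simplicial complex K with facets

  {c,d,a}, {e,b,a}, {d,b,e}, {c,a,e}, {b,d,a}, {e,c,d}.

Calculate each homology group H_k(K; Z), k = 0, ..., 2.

We work with the vertex ordering a < b < c < d < e. The simplices of K, each written with vertices in increasing order, are:

  0-simplices (5): a, b, c, d, e
  1-simplices (9): ab, ac, ad, ae, bd, be, cd, ce, de
  2-simplices (6): abd, abe, acd, ace, bde, cde

Hence C_0 ≅ Z^5, C_1 ≅ Z^9, C_2 ≅ Z^6.

Boundary ∂_1: C_1 → C_0 maps an edge to its endpoints' difference, ∂[p,q] = q − p. For instance
  ∂ae = e − a.
The 5×9 boundary matrix has rank 4 and Smith normal form diag(1,1,1,1).

Boundary ∂_2: C_2 → C_1 sends each 2-simplex [p,q,r] to [q,r] − [p,r] + [p,q]. For instance
  ∂bde = de − be + bd,
  ∂abe = be − ae + ab.
As a 9×6 matrix over Z this has rank 5, with invariant factors (1,1,1,1,1).

From H_k ≅ ker(∂_k) / im(∂_{k+1}) we obtain:

  H_0: rank C_0 − rank ∂_1 = 5 − 4 = 1, and the invariant factors of ∂_1 are all 1, so H_0 ≅ Z.
  H_1: rank ker ∂_1 − rank ∂_2 = (9 − 4) − 5 = 0, and the invariant factors of ∂_2 are all 1, so H_1 ≅ 0.
  H_2: rank ker ∂_2 − rank ∂_3 = (6 − 5) − 0 = 1, and there is no ∂_3, so H_2 ≅ Z.

H_0 ≅ Z,  H_1 = 0,  H_2 ≅ Z.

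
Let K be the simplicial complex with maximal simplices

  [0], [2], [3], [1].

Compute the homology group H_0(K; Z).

H_0 ≅ Z^4.

Order the vertices as 0 < 1 < 2 < 3. Listing each simplex with vertices in this order, K has dimension 0 with simplices:

  0-simplices (4): [0], [1], [2], [3]

so the chain groups are C_0 ≅ Z^4.

From H_k ≅ ker(∂_k) / im(∂_{k+1}) we obtain:

  H_0: rank C_0 − rank ∂_1 = 4 − 0 = 4, and there is no ∂_1, so H_0 = Z^4.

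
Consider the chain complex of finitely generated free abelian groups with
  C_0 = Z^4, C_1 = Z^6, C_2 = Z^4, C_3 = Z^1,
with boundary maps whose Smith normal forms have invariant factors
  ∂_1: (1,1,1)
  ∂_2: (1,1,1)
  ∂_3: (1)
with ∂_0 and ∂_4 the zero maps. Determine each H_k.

H_0: b_0 = 4 − 0 − 3 = 1; torsion from ∂_1 factors > 1: none. So H_0 ≅ Z.
H_1: b_1 = 6 − 3 − 3 = 0; torsion from ∂_2 factors > 1: none. So H_1 ≅ 0.
H_2: b_2 = 4 − 3 − 1 = 0; torsion from ∂_3 factors > 1: none. So H_2 ≅ 0.
H_3: b_3 = 1 − 1 − 0 = 0; torsion from ∂_4 factors > 1: none. So H_3 ≅ 0.

H_0 ≅ Z,  H_1 = 0,  H_2 = 0,  H_3 = 0.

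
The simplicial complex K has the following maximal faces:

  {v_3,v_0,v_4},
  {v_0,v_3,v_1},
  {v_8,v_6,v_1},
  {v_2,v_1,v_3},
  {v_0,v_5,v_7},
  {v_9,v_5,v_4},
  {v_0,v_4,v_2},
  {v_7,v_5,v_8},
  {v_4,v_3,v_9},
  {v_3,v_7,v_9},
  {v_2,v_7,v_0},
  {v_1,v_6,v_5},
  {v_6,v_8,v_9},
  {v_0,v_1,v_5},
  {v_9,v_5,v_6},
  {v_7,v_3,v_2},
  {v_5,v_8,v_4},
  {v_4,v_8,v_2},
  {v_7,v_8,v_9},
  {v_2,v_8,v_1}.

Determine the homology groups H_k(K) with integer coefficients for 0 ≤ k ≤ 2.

We work with the vertex ordering v_0 < v_1 < v_2 < v_3 < v_4 < v_5 < v_6 < v_7 < v_8 < v_9. The simplices of K, each written with vertices in increasing order, are:

  0-simplices (10): [v_0], [v_1], [v_2], [v_3], [v_4], [v_5], [v_6], [v_7], [v_8], [v_9]
  1-simplices (30): (30 of them)
  2-simplices (20): (20 of them)

so the chain groups are C_0 ≅ Z^10, C_1 ≅ Z^30, C_2 ≅ Z^20.

The boundary map ∂_1: C_1 → C_0 maps an edge to its endpoints' difference, ∂[p,q] = q − p.
This gives a 10×30 integer matrix of rank 9; reducing to Smith normal form yields diagonal entries (1,1,1,1,1,1,1,1,1).

The boundary map ∂_2: C_2 → C_1 maps a triangle to the signed sum of its edges. For instance
  ∂[v_0,v_3,v_4] = [v_3,v_4] − [v_0,v_4] + [v_0,v_3],
  ∂[v_0,v_2,v_4] = [v_2,v_4] − [v_0,v_4] + [v_0,v_2].
The 30×20 boundary matrix has rank 20 and Smith normal form diag(1,1,1,1,1,1,1,1,1,1,1,1,1,1,1,1,1,1,1,2).

Reading off H_k = ker ∂_k / im ∂_{k+1}:

  H_0: rank C_0 − rank ∂_1 = 10 − 9 = 1, and the invariant factors of ∂_1 are all 1, so H_0 = Z.
  H_1: rank ker ∂_1 − rank ∂_2 = (30 − 9) − 20 = 1, and ∂_2 has invariant factor 2 > 1, so H_1 = Z ⊕ Z/2Z.
  H_2: rank ker ∂_2 − rank ∂_3 = (20 − 20) − 0 = 0, and there is no ∂_3, so H_2 = 0.

H_0 ≅ Z,  H_1 ≅ Z ⊕ Z/2Z,  H_2 = 0.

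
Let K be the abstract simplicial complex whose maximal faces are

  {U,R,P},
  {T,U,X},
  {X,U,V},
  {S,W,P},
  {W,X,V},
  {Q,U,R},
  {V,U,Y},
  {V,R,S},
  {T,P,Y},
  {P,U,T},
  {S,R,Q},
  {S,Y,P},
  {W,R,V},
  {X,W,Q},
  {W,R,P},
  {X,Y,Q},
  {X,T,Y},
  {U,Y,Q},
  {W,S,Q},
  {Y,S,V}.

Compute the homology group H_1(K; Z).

H_1 ≅ Z ⊕ Z/2.

Take the total order P < Q < R < S < T < U < V < W < X < Y on the vertex set. Then K (dimension 2) consists of the simplices:

  0-simplices (10): P, Q, R, S, T, U, V, W, X, Y
  1-simplices (30): PR, PS, PT, PU, PW, PY, QR, QS, QU, QW, QX, QY, RS, RU, RV, RW, SV, SW, SY, TU, TX, TY, UV, UX, UY, VW, VX, VY, WX, XY
  2-simplices (20): PRU, PRW, PSW, PSY, PTU, PTY, QRS, QRU, QSW, QUY, QWX, QXY, RSV, RVW, SVY, TUX, TXY, UVX, UVY, VWX

giving chain groups C_0 ≅ Z^10, C_1 ≅ Z^30, C_2 ≅ Z^20.

The boundary map ∂_1: C_1 → C_0 sends each edge [p,q] (with p < q) to q − p. For instance
  ∂XY = Y − X.
The resulting 10×30 matrix has rank 9, and its Smith normal form has invariant factors (1,1,1,1,1,1,1,1,1).

Boundary ∂_2: C_2 → C_1 acts by ∂[p,q,r] = [q,r] − [p,r] + [p,q]. For instance
  ∂QUY = UY − QY + QU,
  ∂QRU = RU − QU + QR.
The resulting 30×20 matrix has rank 20, and its Smith normal form has invariant factors (1,1,1,1,1,1,1,1,1,1,1,1,1,1,1,1,1,1,1,2).

Reading off H_k = ker ∂_k / im ∂_{k+1}:

  H_1: rank ker ∂_1 − rank ∂_2 = (30 − 9) − 20 = 1, and ∂_2 has invariant factor 2 > 1, so H_1 ≅ Z ⊕ Z/2.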